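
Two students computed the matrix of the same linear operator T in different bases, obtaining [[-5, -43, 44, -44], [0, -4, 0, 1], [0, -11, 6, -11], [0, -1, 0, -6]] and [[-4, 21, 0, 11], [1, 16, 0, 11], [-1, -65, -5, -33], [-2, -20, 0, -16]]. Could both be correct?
No.

Both have characteristic polynomial (x - 6)(x + 5)^3, but the minimal polynomial of A is (x - 6)(x + 5)^3 while the minimal polynomial of B is (x - 6)(x + 5)^2. The minimal polynomial is a similarity invariant, so A and B are not similar.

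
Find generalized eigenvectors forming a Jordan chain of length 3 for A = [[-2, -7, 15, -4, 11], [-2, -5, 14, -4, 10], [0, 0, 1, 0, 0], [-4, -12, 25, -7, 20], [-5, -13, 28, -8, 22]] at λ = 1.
v_1 = [[-1, 0, 1, -4, -3]]^T, v_2 = [[1, 2, 0, 1, 2]]^T, v_3 = [[1, 2, 0, 4, 3]]^T

We seek v_1 ∈ ker((A - I)^3) \ ker((A - I)^2), then set v_{i+1} = (A - I) v_i.

One such chain is v_1 = [[-1, 0, 1, -4, -3]]^T, v_2 = [[1, 2, 0, 1, 2]]^T, v_3 = [[1, 2, 0, 4, 3]]^T. Check: (A - I) v_3 = [[0, 0, 0, 0, 0]]^T = 0.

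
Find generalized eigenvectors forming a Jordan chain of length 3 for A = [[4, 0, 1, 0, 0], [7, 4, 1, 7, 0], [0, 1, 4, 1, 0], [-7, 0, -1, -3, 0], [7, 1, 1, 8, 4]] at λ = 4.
We seek v_1 ∈ ker((A - 4I)^3) \ ker((A - 4I)^2), then set v_{i+1} = (A - 4I) v_i.

One such chain is v_1 = [[-1, 0, 0, 1, 0]]^T, v_2 = [[0, 0, 1, 0, 1]]^T, v_3 = [[1, 1, 0, -1, 1]]^T. Check: (A - 4I) v_3 = [[0, 0, 0, 0, 0]]^T = 0.

v_1 = [[-1, 0, 0, 1, 0]]^T, v_2 = [[0, 0, 1, 0, 1]]^T, v_3 = [[1, 1, 0, -1, 1]]^T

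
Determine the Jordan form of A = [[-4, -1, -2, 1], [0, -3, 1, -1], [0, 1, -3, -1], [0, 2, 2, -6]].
The characteristic polynomial is det(xI - A) = (x + 4)^4, so the eigenvalues are -4 (algebraic multiplicity 4).

For λ = -4: rank(A + 4I) = 2, rank((A + 4I)^2) = 1, rank((A + 4I)^3) = 0. The eigenspace has dimension 4 - 2 = 2, so there are 2 Jordan blocks; the rank sequence gives block sizes [3, 1].

Assembling the blocks gives the Jordan form J above.

J = [[-4, 1, 0, 0], [0, -4, 1, 0], [0, 0, -4, 0], [0, 0, 0, -4]]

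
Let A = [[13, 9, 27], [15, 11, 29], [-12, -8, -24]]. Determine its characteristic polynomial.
xI - A = [[x - 13, -9, -27], [-15, x - 11, -29], [12, 8, x + 24]].

Expanding det(xI - A) along the first row:
det(xI - A) = + (x - 13)·det([[x - 11, -29], [8, x + 24]]) - (-9)·det([[-15, -29], [12, x + 24]]) + (-27)·det([[-15, x - 11], [12, 8]]).

Evaluating gives χ_A(x) = x^3 - 12x - 16 = (x - 4)(x + 2)^2.

χ_A(x) = (x - 4)(x + 2)^2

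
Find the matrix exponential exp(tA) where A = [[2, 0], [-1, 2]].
A has Jordan form J = [[2, 1], [0, 2]] with A = PJP^{-1}, so e^{tA} = P e^{tJ} P^{-1}.

For a Jordan block J_k(λ), e^{tJ_k(λ)} = e^{λt} · (I + tN + t^2 N^2/2! + ... + t^{k-1} N^{k-1}/(k-1)!) where N is the nilpotent superdiagonal part.

Assembling the blocks and conjugating back gives the entries of e^{tA} as shown above.

e^{tA} = [[e^{2*t}, 0], [-t*e^{2*t}, e^{2*t}]]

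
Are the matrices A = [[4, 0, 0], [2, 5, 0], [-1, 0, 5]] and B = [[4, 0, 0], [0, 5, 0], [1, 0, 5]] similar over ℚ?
Two matrices over a field are similar if and only if they have the same invariant factors.

Both A and B have characteristic polynomial (x - 5)^2(x - 4) and minimal polynomial (x - 5)(x - 4). Computing further, both have invariant factors x - 5, (x - 5)(x - 4). Hence A and B are similar.

Yes.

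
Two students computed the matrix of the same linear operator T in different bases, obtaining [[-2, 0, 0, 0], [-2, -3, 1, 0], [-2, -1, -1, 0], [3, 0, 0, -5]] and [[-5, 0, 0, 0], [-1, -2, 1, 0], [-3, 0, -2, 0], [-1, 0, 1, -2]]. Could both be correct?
Two matrices over a field are similar if and only if they have the same invariant factors.

Both A and B have characteristic polynomial (x + 2)^3(x + 5) and minimal polynomial (x + 2)^2(x + 5). Computing further, both have invariant factors x + 2, (x + 2)^2(x + 5). Hence A and B are similar.

Yes.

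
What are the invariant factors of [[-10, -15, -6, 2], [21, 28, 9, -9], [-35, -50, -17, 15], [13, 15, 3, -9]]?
The Jordan structure of A has elementary divisors (x + 2)^3, (x + 2). Arranging the block sizes at each eigenvalue in decreasing order and taking row products gives the invariant factors.

Invariant factors (smallest first, each dividing the next): x + 2, (x + 2)^3.

Check: the last factor (x + 2)^3 is the minimal polynomial, and the product (x + 2)^4 is the characteristic polynomial.

x + 2, (x + 2)^3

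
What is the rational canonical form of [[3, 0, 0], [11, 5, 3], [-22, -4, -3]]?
R = [[3, 0, 0], [0, 0, 3], [0, 1, 2]]

The invariant factors of A (the non-unit diagonal entries of the Smith normal form of xI - A over ℚ[x]) are x - 3, (x - 3)(x + 1), each dividing the next. The characteristic polynomial is their product, (x - 3)^2(x + 1).

The rational canonical form is the block-diagonal matrix of companion matrices C(f_i):
R = [[3, 0, 0], [0, 0, 3], [0, 1, 2]].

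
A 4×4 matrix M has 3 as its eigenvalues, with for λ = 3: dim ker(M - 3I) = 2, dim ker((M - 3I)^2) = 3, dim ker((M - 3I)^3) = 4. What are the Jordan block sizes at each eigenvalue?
λ = 3: successive nullity increments [2, 1, 1] count blocks of size ≥ k; block sizes are [3, 1].

Jordan blocks: (3, 3), (3, 1)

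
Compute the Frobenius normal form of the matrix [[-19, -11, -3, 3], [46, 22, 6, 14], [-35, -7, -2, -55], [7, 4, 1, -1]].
R = [[0, 0, 0, -4], [1, 0, 0, 0], [0, 1, 0, 4], [0, 0, 1, 0]]

The invariant factors of A (the non-unit diagonal entries of the Smith normal form of xI - A over ℚ[x]) are (x^2 - 2)^2, each dividing the next. The characteristic polynomial is their product, (x^2 - 2)^2.

The rational canonical form is the block-diagonal matrix of companion matrices C(f_i):
R = [[0, 0, 0, -4], [1, 0, 0, 0], [0, 1, 0, 4], [0, 0, 1, 0]].

Note the characteristic polynomial does not split into linear factors over ℚ, so A has no Jordan form over ℚ; the rational canonical form exists over any field.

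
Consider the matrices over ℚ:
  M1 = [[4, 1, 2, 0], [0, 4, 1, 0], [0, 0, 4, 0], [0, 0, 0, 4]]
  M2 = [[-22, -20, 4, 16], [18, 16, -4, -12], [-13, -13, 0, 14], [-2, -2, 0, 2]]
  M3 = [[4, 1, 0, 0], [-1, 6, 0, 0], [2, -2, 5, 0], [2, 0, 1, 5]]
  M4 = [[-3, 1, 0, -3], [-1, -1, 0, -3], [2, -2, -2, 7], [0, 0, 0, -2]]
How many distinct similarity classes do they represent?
4 classes: {M1}, {M2}, {M3}, {M4}

Characteristic polynomials: χ_{M1} = (x - 4)^4, χ_{M2} = x^2(x + 2)^2, χ_{M3} = (x - 5)^4, χ_{M4} = (x + 2)^4.

{M1}: invariant factors x - 4, (x - 4)^3.

{M2}: invariant factors x + 2, x^2(x + 2).

{M3}: invariant factors (x - 5)^2, (x - 5)^2.

{M4}: invariant factors (x + 2)^2, (x + 2)^2.

Matrices are similar if and only if their invariant-factor lists agree; the partition into similarity classes is {M1}, {M2}, {M3}, {M4}.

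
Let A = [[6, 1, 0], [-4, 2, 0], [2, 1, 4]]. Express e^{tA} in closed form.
A has Jordan form J = [[4, 1, 0], [0, 4, 0], [0, 0, 4]] with A = PJP^{-1}, so e^{tA} = P e^{tJ} P^{-1}.

For a Jordan block J_k(λ), e^{tJ_k(λ)} = e^{λt} · (I + tN + t^2 N^2/2! + ... + t^{k-1} N^{k-1}/(k-1)!) where N is the nilpotent superdiagonal part.

Assembling the blocks and conjugating back gives the entries of e^{tA} as shown above.

e^{tA} = [[(2*t + 1)*e^{4*t}, t*e^{4*t}, 0], [-4*t*e^{4*t}, (1 - 2*t)*e^{4*t}, 0], [2*t*e^{4*t}, t*e^{4*t}, e^{4*t}]]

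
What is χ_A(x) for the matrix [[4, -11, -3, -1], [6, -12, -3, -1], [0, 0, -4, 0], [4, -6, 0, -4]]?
xI - A = [[x - 4, 11, 3, 1], [-6, x + 12, 3, 1], [0, 0, x + 4, 0], [-4, 6, 0, x + 4]].

Expanding det(xI - A) along the first row:
det(xI - A) = + (x - 4)·det([[x + 12, 3, 1], [0, x + 4, 0], [6, 0, x + 4]]) - (11)·det([[-6, 3, 1], [0, x + 4, 0], [-4, 0, x + 4]]) + (3)·det([[-6, x + 12, 1], [0, 0, 0], [-4, 6, x + 4]]) - (1)·det([[-6, x + 12, 3], [0, 0, x + 4], [-4, 6, 0]]).

Evaluating gives χ_A(x) = x^4 + 16x^3 + 96x^2 + 256x + 256 = (x + 4)^4.

χ_A(x) = (x + 4)^4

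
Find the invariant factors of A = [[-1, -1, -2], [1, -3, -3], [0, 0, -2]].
(x + 2)^3

The Jordan structure of A has elementary divisors (x + 2)^3. Arranging the block sizes at each eigenvalue in decreasing order and taking row products gives the invariant factors.

Invariant factors (smallest first, each dividing the next): (x + 2)^3.

Check: the last factor (x + 2)^3 is the minimal polynomial, and the product (x + 2)^3 is the characteristic polynomial.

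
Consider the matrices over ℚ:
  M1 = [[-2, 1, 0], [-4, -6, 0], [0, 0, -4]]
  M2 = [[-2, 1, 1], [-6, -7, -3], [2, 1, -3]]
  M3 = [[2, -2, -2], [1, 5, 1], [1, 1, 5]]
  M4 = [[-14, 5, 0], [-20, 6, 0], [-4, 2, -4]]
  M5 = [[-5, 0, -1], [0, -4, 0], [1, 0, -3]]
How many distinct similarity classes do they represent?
2 classes: {M1, M2, M4, M5}, {M3}

Characteristic polynomials: χ_{M1} = (x + 4)^3, χ_{M2} = (x + 4)^3, χ_{M3} = (x - 4)^3, χ_{M4} = (x + 4)^3, χ_{M5} = (x + 4)^3.

{M1, M2, M4, M5}: invariant factors x + 4, (x + 4)^2.

{M3}: invariant factors x - 4, (x - 4)^2.

Matrices are similar if and only if their invariant-factor lists agree; the partition into similarity classes is {M1, M2, M4, M5}, {M3}.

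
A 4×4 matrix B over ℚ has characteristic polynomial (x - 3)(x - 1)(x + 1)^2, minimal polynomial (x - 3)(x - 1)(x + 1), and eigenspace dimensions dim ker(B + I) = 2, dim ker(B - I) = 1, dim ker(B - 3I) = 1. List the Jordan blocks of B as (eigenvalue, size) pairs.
Jordan blocks: (-1, 1), (-1, 1), (1, 1), (3, 1)

λ = -1: algebraic multiplicity 2 (exponent in χ_B), largest block size 1 (exponent in m_B), 2 blocks (geometric multiplicity). These force block sizes [1, 1].
λ = 1: algebraic multiplicity 1 (exponent in χ_B), largest block size 1 (exponent in m_B), 1 block (geometric multiplicity). This forces block sizes [1].
λ = 3: algebraic multiplicity 1 (exponent in χ_B), largest block size 1 (exponent in m_B), 1 block (geometric multiplicity). This forces block sizes [1].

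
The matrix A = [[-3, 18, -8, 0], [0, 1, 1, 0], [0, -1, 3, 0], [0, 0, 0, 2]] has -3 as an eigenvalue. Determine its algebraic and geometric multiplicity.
algebraic multiplicity 1, geometric multiplicity 1

The characteristic polynomial is (x - 2)^3(x + 3), so the factor x + 3 appears with exponent 1: the algebraic multiplicity is 1.

rank(A + 3I) = 3, so the eigenspace has dimension 4 - 3 = 1: the geometric multiplicity is 1.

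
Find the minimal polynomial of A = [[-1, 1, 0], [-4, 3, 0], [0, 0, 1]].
m_A(x) = (x - 1)^2

The characteristic polynomial factors as (x - 1)^3. The minimal polynomial is ∏(x - λ)^{k_λ} where k_λ is the size of the largest Jordan block at λ.

For λ = 1: rank(A - I) = 1, and the largest Jordan block has size 2 (the smallest k with rank((A - I)^k) = rank((A - I)^(k+1))).

So m_A(x) = (x - 1)^2.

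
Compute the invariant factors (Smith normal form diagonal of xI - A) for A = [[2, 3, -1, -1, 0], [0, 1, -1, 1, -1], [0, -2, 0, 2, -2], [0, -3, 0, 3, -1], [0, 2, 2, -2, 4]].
The Jordan structure of A has elementary divisors (x - 2)^3, (x - 2)^2. Arranging the block sizes at each eigenvalue in decreasing order and taking row products gives the invariant factors.

Invariant factors (smallest first, each dividing the next): (x - 2)^2, (x - 2)^3.

Check: the last factor (x - 2)^3 is the minimal polynomial, and the product (x - 2)^5 is the characteristic polynomial.

(x - 2)^2, (x - 2)^3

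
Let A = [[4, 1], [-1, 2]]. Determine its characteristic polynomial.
xI - A = [[x - 4, -1], [1, x - 2]].

Expanding det(xI - A) along the first row:
det(xI - A) = + (x - 4)·det([[x - 2]]) - (-1)·det([[1]]).

Evaluating gives χ_A(x) = x^2 - 6x + 9 = (x - 3)^2.

χ_A(x) = (x - 3)^2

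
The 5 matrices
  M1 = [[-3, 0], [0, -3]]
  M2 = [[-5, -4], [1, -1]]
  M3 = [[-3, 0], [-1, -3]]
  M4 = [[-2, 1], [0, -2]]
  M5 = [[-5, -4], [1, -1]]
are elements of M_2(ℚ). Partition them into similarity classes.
Characteristic polynomials: χ_{M1} = (x + 3)^2, χ_{M2} = (x + 3)^2, χ_{M3} = (x + 3)^2, χ_{M4} = (x + 2)^2, χ_{M5} = (x + 3)^2.

{M1}: invariant factors x + 3, x + 3.

{M2, M3, M5}: invariant factors (x + 3)^2.

{M4}: invariant factors (x + 2)^2.

Matrices are similar if and only if their invariant-factor lists agree; the partition into similarity classes is {M1}, {M2, M3, M5}, {M4}.

3 classes: {M1}, {M2, M3, M5}, {M4}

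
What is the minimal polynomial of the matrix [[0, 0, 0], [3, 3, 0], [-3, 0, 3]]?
m_A(x) = x(x - 3)

The characteristic polynomial factors as x(x - 3)^2. The minimal polynomial is ∏(x - λ)^{k_λ} where k_λ is the size of the largest Jordan block at λ.

For λ = 0: rank(A) = 2, and the largest Jordan block has size 1 (the smallest k with rank(A^k) = rank(A^(k+1))).
For λ = 3: rank(A - 3I) = 1, and the largest Jordan block has size 1 (the smallest k with rank((A - 3I)^k) = rank((A - 3I)^(k+1))).

So m_A(x) = x(x - 3).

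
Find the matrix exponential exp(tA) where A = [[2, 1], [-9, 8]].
e^{tA} = [[(1 - 3*t)*e^{5*t}, t*e^{5*t}], [-9*t*e^{5*t}, (3*t + 1)*e^{5*t}]]

A has Jordan form J = [[5, 1], [0, 5]] with A = PJP^{-1}, so e^{tA} = P e^{tJ} P^{-1}.

For a Jordan block J_k(λ), e^{tJ_k(λ)} = e^{λt} · (I + tN + t^2 N^2/2! + ... + t^{k-1} N^{k-1}/(k-1)!) where N is the nilpotent superdiagonal part.

Assembling the blocks and conjugating back gives the entries of e^{tA} as shown above.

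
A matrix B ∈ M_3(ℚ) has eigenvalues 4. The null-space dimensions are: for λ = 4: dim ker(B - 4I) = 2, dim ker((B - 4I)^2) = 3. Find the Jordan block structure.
λ = 4: successive nullity increments [2, 1] count blocks of size ≥ k; block sizes are [2, 1].

Jordan blocks: (4, 2), (4, 1)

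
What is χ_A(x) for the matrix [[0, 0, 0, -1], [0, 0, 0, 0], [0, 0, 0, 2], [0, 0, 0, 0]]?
χ_A(x) = x^4

xI - A = [[x, 0, 0, 1], [0, x, 0, 0], [0, 0, x, -2], [0, 0, 0, x]].

Expanding det(xI - A) along the first row:
det(xI - A) = + (x)·det([[x, 0, 0], [0, x, -2], [0, 0, x]]) - (0)·det([[0, 0, 0], [0, x, -2], [0, 0, x]]) + (0)·det([[0, x, 0], [0, 0, -2], [0, 0, x]]) - (1)·det([[0, x, 0], [0, 0, x], [0, 0, 0]]).

Evaluating gives χ_A(x) = x^4.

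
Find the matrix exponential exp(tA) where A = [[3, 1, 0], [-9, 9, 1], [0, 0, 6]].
A has Jordan form J = [[6, 1, 0], [0, 6, 1], [0, 0, 6]] with A = PJP^{-1}, so e^{tA} = P e^{tJ} P^{-1}.

For a Jordan block J_k(λ), e^{tJ_k(λ)} = e^{λt} · (I + tN + t^2 N^2/2! + ... + t^{k-1} N^{k-1}/(k-1)!) where N is the nilpotent superdiagonal part.

Assembling the blocks and conjugating back gives the entries of e^{tA} as shown above.

e^{tA} = [[(1 - 3*t)*e^{6*t}, t*e^{6*t}, t^2*e^{6*t}/2], [-9*t*e^{6*t}, (3*t + 1)*e^{6*t}, t*(3*t + 2)*e^{6*t}/2], [0, 0, e^{6*t}]]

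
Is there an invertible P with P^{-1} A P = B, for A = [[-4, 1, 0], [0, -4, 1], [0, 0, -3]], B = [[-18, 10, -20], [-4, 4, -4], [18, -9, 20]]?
trace(A) = -11 but trace(B) = 6. The trace is a similarity invariant, so A and B are not similar.

No.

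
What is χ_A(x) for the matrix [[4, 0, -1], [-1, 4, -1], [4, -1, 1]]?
xI - A = [[x - 4, 0, 1], [1, x - 4, 1], [-4, 1, x - 1]].

Expanding det(xI - A) along the first row:
det(xI - A) = + (x - 4)·det([[x - 4, 1], [1, x - 1]]) - (0)·det([[1, 1], [-4, x - 1]]) + (1)·det([[1, x - 4], [-4, 1]]).

Evaluating gives χ_A(x) = x^3 - 9x^2 + 27x - 27 = (x - 3)^3.

χ_A(x) = (x - 3)^3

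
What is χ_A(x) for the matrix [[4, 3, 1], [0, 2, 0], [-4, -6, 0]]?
χ_A(x) = (x - 2)^3

xI - A = [[x - 4, -3, -1], [0, x - 2, 0], [4, 6, x]].

Expanding det(xI - A) along the first row:
det(xI - A) = + (x - 4)·det([[x - 2, 0], [6, x]]) - (-3)·det([[0, 0], [4, x]]) + (-1)·det([[0, x - 2], [4, 6]]).

Evaluating gives χ_A(x) = x^3 - 6x^2 + 12x - 8 = (x - 2)^3.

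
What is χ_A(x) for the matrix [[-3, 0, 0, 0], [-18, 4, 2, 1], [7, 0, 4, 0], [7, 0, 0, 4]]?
xI - A = [[x + 3, 0, 0, 0], [18, x - 4, -2, -1], [-7, 0, x - 4, 0], [-7, 0, 0, x - 4]].

Expanding det(xI - A) along the first row:
det(xI - A) = + (x + 3)·det([[x - 4, -2, -1], [0, x - 4, 0], [0, 0, x - 4]]) - (0)·det([[18, -2, -1], [-7, x - 4, 0], [-7, 0, x - 4]]) + (0)·det([[18, x - 4, -1], [-7, 0, 0], [-7, 0, x - 4]]) - (0)·det([[18, x - 4, -2], [-7, 0, x - 4], [-7, 0, 0]]).

Evaluating gives χ_A(x) = x^4 - 9x^3 + 12x^2 + 80x - 192 = (x - 4)^3(x + 3).

χ_A(x) = (x - 4)^3(x + 3)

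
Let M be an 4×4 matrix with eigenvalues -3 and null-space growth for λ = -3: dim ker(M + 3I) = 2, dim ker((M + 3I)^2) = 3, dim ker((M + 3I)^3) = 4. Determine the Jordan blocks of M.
λ = -3: successive nullity increments [2, 1, 1] count blocks of size ≥ k; block sizes are [3, 1].

Jordan blocks: (-3, 3), (-3, 1)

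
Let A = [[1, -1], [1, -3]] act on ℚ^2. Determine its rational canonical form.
R = [[0, 2], [1, -2]]

The invariant factors of A (the non-unit diagonal entries of the Smith normal form of xI - A over ℚ[x]) are x^2 + 2x - 2, each dividing the next. The characteristic polynomial is their product, x^2 + 2x - 2.

The rational canonical form is the block-diagonal matrix of companion matrices C(f_i):
R = [[0, 2], [1, -2]].

Note the characteristic polynomial does not split into linear factors over ℚ, so A has no Jordan form over ℚ; the rational canonical form exists over any field.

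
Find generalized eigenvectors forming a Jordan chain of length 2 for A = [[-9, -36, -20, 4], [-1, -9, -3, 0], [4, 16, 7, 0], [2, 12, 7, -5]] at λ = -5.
v_1 = [[6, 1, -3, -2]]^T, v_2 = [[-8, -1, 4, 3]]^T

We seek v_1 ∈ ker((A + 5I)^2) \ ker(A + 5I), then set v_{i+1} = (A + 5I) v_i.

One such chain is v_1 = [[6, 1, -3, -2]]^T, v_2 = [[-8, -1, 4, 3]]^T. Check: (A + 5I) v_2 = [[0, 0, 0, 0]]^T = 0.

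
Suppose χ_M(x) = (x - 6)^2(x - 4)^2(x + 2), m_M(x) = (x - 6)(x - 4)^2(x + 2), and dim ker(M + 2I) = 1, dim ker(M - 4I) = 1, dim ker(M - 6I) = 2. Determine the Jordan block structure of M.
Jordan blocks: (-2, 1), (4, 2), (6, 1), (6, 1)

λ = -2: algebraic multiplicity 1 (exponent in χ_M), largest block size 1 (exponent in m_M), 1 block (geometric multiplicity). This forces block sizes [1].
λ = 4: algebraic multiplicity 2 (exponent in χ_M), largest block size 2 (exponent in m_M), 1 block (geometric multiplicity). This forces block sizes [2].
λ = 6: algebraic multiplicity 2 (exponent in χ_M), largest block size 1 (exponent in m_M), 2 blocks (geometric multiplicity). These force block sizes [1, 1].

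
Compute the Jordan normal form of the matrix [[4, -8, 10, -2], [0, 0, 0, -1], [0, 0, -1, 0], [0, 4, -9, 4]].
J = [[-1, 0, 0, 0], [0, 2, 1, 0], [0, 0, 2, 0], [0, 0, 0, 4]]

The characteristic polynomial is det(xI - A) = (x - 4)(x - 2)^2(x + 1), so the eigenvalues are -1 (algebraic multiplicity 1), 2 (algebraic multiplicity 2), 4 (algebraic multiplicity 1).

For λ = -1: algebraic multiplicity 1 gives one 1×1 block.

For λ = 2: rank(A - 2I) = 3, rank((A - 2I)^2) = 2. The eigenspace has dimension 4 - 3 = 1, so there is 1 Jordan block; the rank sequence gives block sizes [2].

For λ = 4: algebraic multiplicity 1 gives one 1×1 block.

Assembling the blocks gives the Jordan form J above.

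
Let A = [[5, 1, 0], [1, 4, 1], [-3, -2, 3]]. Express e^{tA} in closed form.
e^{tA} = [[(t^2 + t + 1)*e^{4*t}, t*(t + 2)*e^{4*t}/2, t^2*e^{4*t}/2], [t*(1 - t)*e^{4*t}, (2 - t^2)*e^{4*t}/2, t*(2 - t)*e^{4*t}/2], [t*(-t - 3)*e^{4*t}, t*(-t - 4)*e^{4*t}/2, (-t^2/2 - t + 1)*e^{4*t}]]

A has Jordan form J = [[4, 1, 0], [0, 4, 1], [0, 0, 4]] with A = PJP^{-1}, so e^{tA} = P e^{tJ} P^{-1}.

For a Jordan block J_k(λ), e^{tJ_k(λ)} = e^{λt} · (I + tN + t^2 N^2/2! + ... + t^{k-1} N^{k-1}/(k-1)!) where N is the nilpotent superdiagonal part.

Assembling the blocks and conjugating back gives the entries of e^{tA} as shown above.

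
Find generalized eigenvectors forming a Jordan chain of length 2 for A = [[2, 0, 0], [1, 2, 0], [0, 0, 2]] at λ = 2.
We seek v_1 ∈ ker((A - 2I)^2) \ ker(A - 2I), then set v_{i+1} = (A - 2I) v_i.

One such chain is v_1 = [[1, 0, 1]]^T, v_2 = [[0, 1, 0]]^T. Check: (A - 2I) v_2 = [[0, 0, 0]]^T = 0.

v_1 = [[1, 0, 1]]^T, v_2 = [[0, 1, 0]]^T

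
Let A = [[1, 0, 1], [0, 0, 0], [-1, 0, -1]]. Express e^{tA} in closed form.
e^{tA} = [[t + 1, 0, t], [0, 1, 0], [-t, 0, 1 - t]]

A has Jordan form J = [[0, 1, 0], [0, 0, 0], [0, 0, 0]] with A = PJP^{-1}, so e^{tA} = P e^{tJ} P^{-1}.

For a Jordan block J_k(λ), e^{tJ_k(λ)} = e^{λt} · (I + tN + t^2 N^2/2! + ... + t^{k-1} N^{k-1}/(k-1)!) where N is the nilpotent superdiagonal part.

Assembling the blocks and conjugating back gives the entries of e^{tA} as shown above.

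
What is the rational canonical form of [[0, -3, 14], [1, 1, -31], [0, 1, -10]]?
R = [[0, 0, -16], [1, 0, -24], [0, 1, -9]]

The invariant factors of A (the non-unit diagonal entries of the Smith normal form of xI - A over ℚ[x]) are (x + 1)(x + 4)^2, each dividing the next. The characteristic polynomial is their product, (x + 1)(x + 4)^2.

The rational canonical form is the block-diagonal matrix of companion matrices C(f_i):
R = [[0, 0, -16], [1, 0, -24], [0, 1, -9]].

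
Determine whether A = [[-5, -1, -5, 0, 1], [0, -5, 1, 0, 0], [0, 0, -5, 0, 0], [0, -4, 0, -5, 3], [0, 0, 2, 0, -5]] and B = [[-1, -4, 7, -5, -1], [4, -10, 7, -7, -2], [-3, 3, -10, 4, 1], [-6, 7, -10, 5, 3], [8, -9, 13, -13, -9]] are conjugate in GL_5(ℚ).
Two matrices over a field are similar if and only if they have the same invariant factors.

Both A and B have characteristic polynomial (x + 5)^5 and minimal polynomial (x + 5)^3. Computing further, both have invariant factors (x + 5)^2, (x + 5)^3. Hence A and B are similar.

Yes.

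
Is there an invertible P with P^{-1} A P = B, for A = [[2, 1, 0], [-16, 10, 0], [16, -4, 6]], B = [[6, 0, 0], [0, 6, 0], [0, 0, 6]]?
No.

Both have characteristic polynomial (x - 6)^3, but the minimal polynomial of A is (x - 6)^2 while the minimal polynomial of B is x - 6. The minimal polynomial is a similarity invariant, so A and B are not similar.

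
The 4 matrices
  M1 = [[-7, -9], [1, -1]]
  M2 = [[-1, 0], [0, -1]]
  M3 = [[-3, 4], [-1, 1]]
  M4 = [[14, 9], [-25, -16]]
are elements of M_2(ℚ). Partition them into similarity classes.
3 classes: {M1}, {M2}, {M3, M4}

Characteristic polynomials: χ_{M1} = (x + 4)^2, χ_{M2} = (x + 1)^2, χ_{M3} = (x + 1)^2, χ_{M4} = (x + 1)^2.

{M1}: invariant factors (x + 4)^2.

{M2}: invariant factors x + 1, x + 1.

{M3, M4}: invariant factors (x + 1)^2.

Matrices are similar if and only if their invariant-factor lists agree; the partition into similarity classes is {M1}, {M2}, {M3, M4}.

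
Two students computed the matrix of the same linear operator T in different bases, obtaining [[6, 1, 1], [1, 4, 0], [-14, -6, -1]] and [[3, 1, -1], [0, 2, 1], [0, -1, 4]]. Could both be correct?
No.

Both have characteristic polynomial (x - 3)^3, but the minimal polynomial of A is (x - 3)^3 while the minimal polynomial of B is (x - 3)^2. The minimal polynomial is a similarity invariant, so A and B are not similar.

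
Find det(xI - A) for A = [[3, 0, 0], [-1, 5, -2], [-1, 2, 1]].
xI - A = [[x - 3, 0, 0], [1, x - 5, 2], [1, -2, x - 1]].

Expanding det(xI - A) along the first row:
det(xI - A) = + (x - 3)·det([[x - 5, 2], [-2, x - 1]]) - (0)·det([[1, 2], [1, x - 1]]) + (0)·det([[1, x - 5], [1, -2]]).

Evaluating gives χ_A(x) = x^3 - 9x^2 + 27x - 27 = (x - 3)^3.

χ_A(x) = (x - 3)^3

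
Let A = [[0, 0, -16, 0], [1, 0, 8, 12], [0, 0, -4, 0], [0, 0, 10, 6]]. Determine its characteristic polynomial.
xI - A = [[x, 0, 16, 0], [-1, x, -8, -12], [0, 0, x + 4, 0], [0, 0, -10, x - 6]].

Expanding det(xI - A) along the first row:
det(xI - A) = + (x)·det([[x, -8, -12], [0, x + 4, 0], [0, -10, x - 6]]) - (0)·det([[-1, -8, -12], [0, x + 4, 0], [0, -10, x - 6]]) + (16)·det([[-1, x, -12], [0, 0, 0], [0, 0, x - 6]]) - (0)·det([[-1, x, -8], [0, 0, x + 4], [0, 0, -10]]).

Evaluating gives χ_A(x) = x^4 - 2x^3 - 24x^2 = x^2(x - 6)(x + 4).

χ_A(x) = x^2(x - 6)(x + 4)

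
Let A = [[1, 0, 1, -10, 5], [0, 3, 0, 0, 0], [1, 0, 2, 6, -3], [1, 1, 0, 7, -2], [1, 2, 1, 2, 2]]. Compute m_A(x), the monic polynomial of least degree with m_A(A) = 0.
m_A(x) = (x - 3)^3

The characteristic polynomial factors as (x - 3)^5. The minimal polynomial is ∏(x - λ)^{k_λ} where k_λ is the size of the largest Jordan block at λ.

For λ = 3: rank(A - 3I) = 3, and the largest Jordan block has size 3 (the smallest k with rank((A - 3I)^k) = rank((A - 3I)^(k+1))).

So m_A(x) = (x - 3)^3.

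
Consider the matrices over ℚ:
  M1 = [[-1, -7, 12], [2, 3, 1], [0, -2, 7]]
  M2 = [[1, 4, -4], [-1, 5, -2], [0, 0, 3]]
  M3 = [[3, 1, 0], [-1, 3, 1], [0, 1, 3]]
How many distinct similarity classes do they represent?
Characteristic polynomials: χ_{M1} = (x - 3)^3, χ_{M2} = (x - 3)^3, χ_{M3} = (x - 3)^3.

{M1, M3}: invariant factors (x - 3)^3.

{M2}: invariant factors x - 3, (x - 3)^2.

Matrices are similar if and only if their invariant-factor lists agree; the partition into similarity classes is {M1, M3}, {M2}.

2 classes: {M1, M3}, {M2}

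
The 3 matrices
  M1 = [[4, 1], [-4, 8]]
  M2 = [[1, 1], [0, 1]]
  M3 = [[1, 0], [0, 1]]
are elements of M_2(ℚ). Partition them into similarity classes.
Characteristic polynomials: χ_{M1} = (x - 6)^2, χ_{M2} = (x - 1)^2, χ_{M3} = (x - 1)^2.

{M1}: invariant factors (x - 6)^2.

{M2}: invariant factors (x - 1)^2.

{M3}: invariant factors x - 1, x - 1.

Matrices are similar if and only if their invariant-factor lists agree; the partition into similarity classes is {M1}, {M2}, {M3}.

3 classes: {M1}, {M2}, {M3}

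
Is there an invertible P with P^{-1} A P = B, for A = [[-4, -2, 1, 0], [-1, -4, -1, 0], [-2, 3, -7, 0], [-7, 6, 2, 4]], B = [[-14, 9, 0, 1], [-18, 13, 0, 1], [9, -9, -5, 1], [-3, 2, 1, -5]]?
Two matrices over a field are similar if and only if they have the same invariant factors.

Both A and B have characteristic polynomial (x - 4)(x + 5)^3 and minimal polynomial (x - 4)(x + 5)^3. Computing further, both have invariant factors (x - 4)(x + 5)^3. Hence A and B are similar.

Yes.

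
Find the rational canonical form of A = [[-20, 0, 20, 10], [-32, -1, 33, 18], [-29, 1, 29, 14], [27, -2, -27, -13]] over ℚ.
The invariant factors of A (the non-unit diagonal entries of the Smith normal form of xI - A over ℚ[x]) are (x + 5)(x^3 - 2x - 2), each dividing the next. The characteristic polynomial is their product, (x + 5)(x^3 - 2x - 2).

The rational canonical form is the block-diagonal matrix of companion matrices C(f_i):
R = [[0, 0, 0, 10], [1, 0, 0, 12], [0, 1, 0, 2], [0, 0, 1, -5]].

Note the characteristic polynomial does not split into linear factors over ℚ, so A has no Jordan form over ℚ; the rational canonical form exists over any field.

R = [[0, 0, 0, 10], [1, 0, 0, 12], [0, 1, 0, 2], [0, 0, 1, -5]]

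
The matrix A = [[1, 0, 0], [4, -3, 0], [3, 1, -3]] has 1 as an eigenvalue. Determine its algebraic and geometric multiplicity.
algebraic multiplicity 1, geometric multiplicity 1

The characteristic polynomial is (x - 1)(x + 3)^2, so the factor x - 1 appears with exponent 1: the algebraic multiplicity is 1.

rank(A - I) = 2, so the eigenspace has dimension 3 - 2 = 1: the geometric multiplicity is 1.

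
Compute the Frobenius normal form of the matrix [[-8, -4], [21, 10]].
R = [[0, -4], [1, 2]]

The invariant factors of A (the non-unit diagonal entries of the Smith normal form of xI - A over ℚ[x]) are x^2 - 2x + 4, each dividing the next. The characteristic polynomial is their product, x^2 - 2x + 4.

The rational canonical form is the block-diagonal matrix of companion matrices C(f_i):
R = [[0, -4], [1, 2]].

Note the characteristic polynomial does not split into linear factors over ℚ, so A has no Jordan form over ℚ; the rational canonical form exists over any field.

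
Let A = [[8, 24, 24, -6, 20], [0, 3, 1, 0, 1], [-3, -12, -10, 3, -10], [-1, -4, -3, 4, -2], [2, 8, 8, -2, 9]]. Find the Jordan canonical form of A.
The characteristic polynomial is det(xI - A) = (x - 3)^4(x - 2), so the eigenvalues are 2 (algebraic multiplicity 1), 3 (algebraic multiplicity 4).

For λ = 2: algebraic multiplicity 1 gives one 1×1 block.

For λ = 3: rank(A - 3I) = 3, rank((A - 3I)^2) = 2, rank((A - 3I)^3) = 1. The eigenspace has dimension 5 - 3 = 2, so there are 2 Jordan blocks; the rank sequence gives block sizes [3, 1].

Assembling the blocks gives the Jordan form J above.

J = [[2, 0, 0, 0, 0], [0, 3, 1, 0, 0], [0, 0, 3, 1, 0], [0, 0, 0, 3, 0], [0, 0, 0, 0, 3]]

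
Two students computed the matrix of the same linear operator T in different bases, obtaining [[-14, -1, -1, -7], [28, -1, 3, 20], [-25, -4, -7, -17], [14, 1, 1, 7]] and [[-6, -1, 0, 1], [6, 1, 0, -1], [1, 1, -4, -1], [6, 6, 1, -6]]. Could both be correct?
Yes.

Two matrices over a field are similar if and only if they have the same invariant factors.

Both A and B have characteristic polynomial x(x + 5)^3 and minimal polynomial x(x + 5)^3. Computing further, both have invariant factors x(x + 5)^3. Hence A and B are similar.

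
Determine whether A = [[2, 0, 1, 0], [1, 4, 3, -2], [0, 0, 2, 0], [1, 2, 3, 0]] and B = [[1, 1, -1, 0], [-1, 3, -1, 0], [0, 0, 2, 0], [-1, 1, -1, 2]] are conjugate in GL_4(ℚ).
Both have characteristic polynomial (x - 2)^4, but the minimal polynomial of A is (x - 2)^3 while the minimal polynomial of B is (x - 2)^2. The minimal polynomial is a similarity invariant, so A and B are not similar.

No.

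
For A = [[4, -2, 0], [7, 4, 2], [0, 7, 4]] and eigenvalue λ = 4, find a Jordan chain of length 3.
We seek v_1 ∈ ker((A - 4I)^3) \ ker((A - 4I)^2), then set v_{i+1} = (A - 4I) v_i.

One such chain is v_1 = [[5, 0, -17]]^T, v_2 = [[0, 1, 0]]^T, v_3 = [[-2, 0, 7]]^T. Check: (A - 4I) v_3 = [[0, 0, 0]]^T = 0.

v_1 = [[5, 0, -17]]^T, v_2 = [[0, 1, 0]]^T, v_3 = [[-2, 0, 7]]^T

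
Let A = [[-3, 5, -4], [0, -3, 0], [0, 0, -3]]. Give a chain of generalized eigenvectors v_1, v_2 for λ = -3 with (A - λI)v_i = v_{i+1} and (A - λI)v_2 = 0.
We seek v_1 ∈ ker((A + 3I)^2) \ ker(A + 3I), then set v_{i+1} = (A + 3I) v_i.

One such chain is v_1 = [[-3, 5, 6]]^T, v_2 = [[1, 0, 0]]^T. Check: (A + 3I) v_2 = [[0, 0, 0]]^T = 0.

v_1 = [[-3, 5, 6]]^T, v_2 = [[1, 0, 0]]^T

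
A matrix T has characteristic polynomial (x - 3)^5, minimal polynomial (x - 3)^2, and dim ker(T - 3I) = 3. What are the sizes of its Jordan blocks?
Jordan blocks: (3, 2), (3, 2), (3, 1)

λ = 3: algebraic multiplicity 5 (exponent in χ_T), largest block size 2 (exponent in m_T), 3 blocks (geometric multiplicity). These force block sizes [2, 2, 1].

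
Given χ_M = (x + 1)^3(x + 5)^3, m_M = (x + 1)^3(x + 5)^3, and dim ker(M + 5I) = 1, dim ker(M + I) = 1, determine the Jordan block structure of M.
λ = -5: algebraic multiplicity 3 (exponent in χ_M), largest block size 3 (exponent in m_M), 1 block (geometric multiplicity). This forces block sizes [3].
λ = -1: algebraic multiplicity 3 (exponent in χ_M), largest block size 3 (exponent in m_M), 1 block (geometric multiplicity). This forces block sizes [3].

Jordan blocks: (-5, 3), (-1, 3)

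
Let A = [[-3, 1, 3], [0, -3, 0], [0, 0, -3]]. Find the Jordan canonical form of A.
J = [[-3, 1, 0], [0, -3, 0], [0, 0, -3]]

The characteristic polynomial is det(xI - A) = (x + 3)^3, so the eigenvalues are -3 (algebraic multiplicity 3).

For λ = -3: rank(A + 3I) = 1, rank((A + 3I)^2) = 0. The eigenspace has dimension 3 - 1 = 2, so there are 2 Jordan blocks; the rank sequence gives block sizes [2, 1].

Assembling the blocks gives the Jordan form J above.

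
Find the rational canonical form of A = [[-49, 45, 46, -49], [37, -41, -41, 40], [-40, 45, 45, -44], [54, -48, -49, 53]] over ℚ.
R = [[0, 0, 0, -36], [1, 0, 0, -48], [0, 1, 0, -4], [0, 0, 1, 8]]

The invariant factors of A (the non-unit diagonal entries of the Smith normal form of xI - A over ℚ[x]) are (x^2 - 4x - 6)^2, each dividing the next. The characteristic polynomial is their product, (x^2 - 4x - 6)^2.

The rational canonical form is the block-diagonal matrix of companion matrices C(f_i):
R = [[0, 0, 0, -36], [1, 0, 0, -48], [0, 1, 0, -4], [0, 0, 1, 8]].

Note the characteristic polynomial does not split into linear factors over ℚ, so A has no Jordan form over ℚ; the rational canonical form exists over any field.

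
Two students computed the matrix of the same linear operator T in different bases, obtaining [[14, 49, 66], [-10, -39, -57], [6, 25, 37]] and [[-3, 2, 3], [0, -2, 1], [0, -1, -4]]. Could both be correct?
trace(A) = 12 but trace(B) = -9. The trace is a similarity invariant, so A and B are not similar.

No.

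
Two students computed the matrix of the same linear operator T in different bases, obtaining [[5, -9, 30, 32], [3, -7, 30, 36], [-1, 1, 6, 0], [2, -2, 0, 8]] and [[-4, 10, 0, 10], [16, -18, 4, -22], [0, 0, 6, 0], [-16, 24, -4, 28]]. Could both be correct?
No.

Both have characteristic polynomial (x - 6)^2(x - 4)(x + 4), but the minimal polynomial of A is (x - 6)^2(x - 4)(x + 4) while the minimal polynomial of B is (x - 6)(x - 4)(x + 4). The minimal polynomial is a similarity invariant, so A and B are not similar.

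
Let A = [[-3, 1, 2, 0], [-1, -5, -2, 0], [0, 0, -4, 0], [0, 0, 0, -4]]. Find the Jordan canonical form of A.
The characteristic polynomial is det(xI - A) = (x + 4)^4, so the eigenvalues are -4 (algebraic multiplicity 4).

For λ = -4: rank(A + 4I) = 1, rank((A + 4I)^2) = 0. The eigenspace has dimension 4 - 1 = 3, so there are 3 Jordan blocks; the rank sequence gives block sizes [2, 1, 1].

Assembling the blocks gives the Jordan form J above.

J = [[-4, 1, 0, 0], [0, -4, 0, 0], [0, 0, -4, 0], [0, 0, 0, -4]]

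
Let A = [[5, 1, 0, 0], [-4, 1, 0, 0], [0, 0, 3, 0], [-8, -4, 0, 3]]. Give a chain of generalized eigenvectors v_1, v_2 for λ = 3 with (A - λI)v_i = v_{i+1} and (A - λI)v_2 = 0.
v_1 = [[-2, 5, 0, 5]]^T, v_2 = [[1, -2, 0, -4]]^T

We seek v_1 ∈ ker((A - 3I)^2) \ ker(A - 3I), then set v_{i+1} = (A - 3I) v_i.

One such chain is v_1 = [[-2, 5, 0, 5]]^T, v_2 = [[1, -2, 0, -4]]^T. Check: (A - 3I) v_2 = [[0, 0, 0, 0]]^T = 0.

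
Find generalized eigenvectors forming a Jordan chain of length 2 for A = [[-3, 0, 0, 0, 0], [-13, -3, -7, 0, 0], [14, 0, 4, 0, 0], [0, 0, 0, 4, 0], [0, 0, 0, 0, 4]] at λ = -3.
v_1 = [[1, -1, -2, 0, 0]]^T, v_2 = [[0, 1, 0, 0, 0]]^T

We seek v_1 ∈ ker((A + 3I)^2) \ ker(A + 3I), then set v_{i+1} = (A + 3I) v_i.

One such chain is v_1 = [[1, -1, -2, 0, 0]]^T, v_2 = [[0, 1, 0, 0, 0]]^T. Check: (A + 3I) v_2 = [[0, 0, 0, 0, 0]]^T = 0.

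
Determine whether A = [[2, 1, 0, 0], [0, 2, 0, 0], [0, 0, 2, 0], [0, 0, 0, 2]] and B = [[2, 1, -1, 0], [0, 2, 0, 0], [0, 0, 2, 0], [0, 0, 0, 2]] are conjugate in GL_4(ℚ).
Yes.

Two matrices over a field are similar if and only if they have the same invariant factors.

Both A and B have characteristic polynomial (x - 2)^4 and minimal polynomial (x - 2)^2. Computing further, both have invariant factors x - 2, x - 2, (x - 2)^2. Hence A and B are similar.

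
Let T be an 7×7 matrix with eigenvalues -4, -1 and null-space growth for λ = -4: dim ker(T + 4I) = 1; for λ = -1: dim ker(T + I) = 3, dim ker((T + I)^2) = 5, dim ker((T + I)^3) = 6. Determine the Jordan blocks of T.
Jordan blocks: (-4, 1), (-1, 3), (-1, 2), (-1, 1)

λ = -4: successive nullity increments [1] count blocks of size ≥ k; block sizes are [1].
λ = -1: successive nullity increments [3, 2, 1] count blocks of size ≥ k; block sizes are [3, 2, 1].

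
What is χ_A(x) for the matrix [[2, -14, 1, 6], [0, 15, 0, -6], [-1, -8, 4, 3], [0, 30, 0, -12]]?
xI - A = [[x - 2, 14, -1, -6], [0, x - 15, 0, 6], [1, 8, x - 4, -3], [0, -30, 0, x + 12]].

Expanding det(xI - A) along the first row:
det(xI - A) = + (x - 2)·det([[x - 15, 0, 6], [8, x - 4, -3], [-30, 0, x + 12]]) - (14)·det([[0, 0, 6], [1, x - 4, -3], [0, 0, x + 12]]) + (-1)·det([[0, x - 15, 6], [1, 8, -3], [0, -30, x + 12]]) - (-6)·det([[0, x - 15, 0], [1, 8, x - 4], [0, -30, 0]]).

Evaluating gives χ_A(x) = x^4 - 9x^3 + 27x^2 - 27x = x(x - 3)^3.

χ_A(x) = x(x - 3)^3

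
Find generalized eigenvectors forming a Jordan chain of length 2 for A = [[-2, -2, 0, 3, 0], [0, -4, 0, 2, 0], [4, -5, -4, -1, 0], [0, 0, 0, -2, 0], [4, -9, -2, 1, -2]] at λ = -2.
v_1 = [[1, 1, -2, 1, 0]]^T, v_2 = [[1, 0, 2, 0, 0]]^T

We seek v_1 ∈ ker((A + 2I)^2) \ ker(A + 2I), then set v_{i+1} = (A + 2I) v_i.

One such chain is v_1 = [[1, 1, -2, 1, 0]]^T, v_2 = [[1, 0, 2, 0, 0]]^T. Check: (A + 2I) v_2 = [[0, 0, 0, 0, 0]]^T = 0.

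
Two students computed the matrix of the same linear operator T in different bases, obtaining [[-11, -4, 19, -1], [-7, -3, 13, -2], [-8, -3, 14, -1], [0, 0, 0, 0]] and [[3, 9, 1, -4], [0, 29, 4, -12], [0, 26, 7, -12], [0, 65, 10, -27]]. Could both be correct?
trace(A) = 0 but trace(B) = 12. The trace is a similarity invariant, so A and B are not similar.

No.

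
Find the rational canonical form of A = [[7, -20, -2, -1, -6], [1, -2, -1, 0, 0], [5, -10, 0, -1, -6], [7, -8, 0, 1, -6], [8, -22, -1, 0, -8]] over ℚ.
The invariant factors of A (the non-unit diagonal entries of the Smith normal form of xI - A over ℚ[x]) are x^2 + 6, (x + 2)(x^2 + 6), each dividing the next. The characteristic polynomial is their product, (x + 2)(x^2 + 6)^2.

The rational canonical form is the block-diagonal matrix of companion matrices C(f_i):
R = [[0, -6, 0, 0, 0], [1, 0, 0, 0, 0], [0, 0, 0, 0, -12], [0, 0, 1, 0, -6], [0, 0, 0, 1, -2]].

Note the characteristic polynomial does not split into linear factors over ℚ, so A has no Jordan form over ℚ; the rational canonical form exists over any field.

R = [[0, -6, 0, 0, 0], [1, 0, 0, 0, 0], [0, 0, 0, 0, -12], [0, 0, 1, 0, -6], [0, 0, 0, 1, -2]]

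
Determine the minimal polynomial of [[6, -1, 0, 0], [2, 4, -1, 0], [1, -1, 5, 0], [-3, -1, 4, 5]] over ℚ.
The characteristic polynomial factors as (x - 5)^4. The minimal polynomial is ∏(x - λ)^{k_λ} where k_λ is the size of the largest Jordan block at λ.

For λ = 5: rank(A - 5I) = 2, and the largest Jordan block has size 3 (the smallest k with rank((A - 5I)^k) = rank((A - 5I)^(k+1))).

So m_A(x) = (x - 5)^3.

m_A(x) = (x - 5)^3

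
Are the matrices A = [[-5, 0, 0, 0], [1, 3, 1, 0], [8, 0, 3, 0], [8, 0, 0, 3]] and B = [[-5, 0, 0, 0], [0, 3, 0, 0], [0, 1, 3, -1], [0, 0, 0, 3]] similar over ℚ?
Yes.

Two matrices over a field are similar if and only if they have the same invariant factors.

Both A and B have characteristic polynomial (x - 3)^3(x + 5) and minimal polynomial (x - 3)^2(x + 5). Computing further, both have invariant factors x - 3, (x - 3)^2(x + 5). Hence A and B are similar.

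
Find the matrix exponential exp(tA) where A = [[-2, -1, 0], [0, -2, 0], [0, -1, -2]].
e^{tA} = [[e^{-2*t}, -t*e^{-2*t}, 0], [0, e^{-2*t}, 0], [0, -t*e^{-2*t}, e^{-2*t}]]

A has Jordan form J = [[-2, 1, 0], [0, -2, 0], [0, 0, -2]] with A = PJP^{-1}, so e^{tA} = P e^{tJ} P^{-1}.

For a Jordan block J_k(λ), e^{tJ_k(λ)} = e^{λt} · (I + tN + t^2 N^2/2! + ... + t^{k-1} N^{k-1}/(k-1)!) where N is the nilpotent superdiagonal part.

Assembling the blocks and conjugating back gives the entries of e^{tA} as shown above.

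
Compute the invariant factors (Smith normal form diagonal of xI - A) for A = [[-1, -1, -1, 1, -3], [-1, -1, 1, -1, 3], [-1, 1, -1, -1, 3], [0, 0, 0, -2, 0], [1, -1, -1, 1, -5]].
The Jordan structure of A has elementary divisors (x + 2)^2, (x + 2), (x + 2), (x + 2). Arranging the block sizes at each eigenvalue in decreasing order and taking row products gives the invariant factors.

Invariant factors (smallest first, each dividing the next): x + 2, x + 2, x + 2, (x + 2)^2.

Check: the last factor (x + 2)^2 is the minimal polynomial, and the product (x + 2)^5 is the characteristic polynomial.

x + 2, x + 2, x + 2, (x + 2)^2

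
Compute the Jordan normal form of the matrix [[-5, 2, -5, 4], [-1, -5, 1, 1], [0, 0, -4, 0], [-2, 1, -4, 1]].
The characteristic polynomial is det(xI - A) = (x + 1)(x + 4)^3, so the eigenvalues are -4 (algebraic multiplicity 3), -1 (algebraic multiplicity 1).

For λ = -4: rank(A + 4I) = 2, rank((A + 4I)^2) = 1. The eigenspace has dimension 4 - 2 = 2, so there are 2 Jordan blocks; the rank sequence gives block sizes [2, 1].

For λ = -1: algebraic multiplicity 1 gives one 1×1 block.

Assembling the blocks gives the Jordan form J above.

J = [[-4, 1, 0, 0], [0, -4, 0, 0], [0, 0, -4, 0], [0, 0, 0, -1]]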